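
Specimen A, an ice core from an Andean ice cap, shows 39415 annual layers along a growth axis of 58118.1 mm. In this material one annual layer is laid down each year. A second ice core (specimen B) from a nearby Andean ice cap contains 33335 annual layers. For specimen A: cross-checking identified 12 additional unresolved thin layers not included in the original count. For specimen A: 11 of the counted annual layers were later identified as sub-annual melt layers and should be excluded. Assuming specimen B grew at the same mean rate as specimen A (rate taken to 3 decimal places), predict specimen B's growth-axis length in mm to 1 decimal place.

49135.8 mm

Specimen A: after corrections the count is 39415 − 11 + 12 = 39416 annual layers.
A: Mean rate = 58118.1 mm / 39416 years ≈ 1.474 mm/year.
Length of B = 1.474 × 33335 = 49135.8 mm.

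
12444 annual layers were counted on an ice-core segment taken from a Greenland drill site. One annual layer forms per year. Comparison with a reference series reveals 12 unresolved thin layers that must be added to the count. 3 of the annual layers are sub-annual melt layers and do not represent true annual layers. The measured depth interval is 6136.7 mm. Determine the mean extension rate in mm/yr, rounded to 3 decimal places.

0.493 mm/yr

Adjusted count: 12444 − 3 + 12 = 12453 annual layers.
6136.7 mm over 12453 years gives 6136.7 / 12453 ≈ 0.493 mm/yr.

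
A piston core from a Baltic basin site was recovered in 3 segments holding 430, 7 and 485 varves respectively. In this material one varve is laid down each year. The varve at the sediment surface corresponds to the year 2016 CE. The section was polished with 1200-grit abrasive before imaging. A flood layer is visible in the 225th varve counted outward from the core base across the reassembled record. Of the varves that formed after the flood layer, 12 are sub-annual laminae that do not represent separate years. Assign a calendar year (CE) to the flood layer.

Total varves = 430 + 7 + 485 = 922.
The flood layer sits at varve 225 from the core base, so 922 − 225 = 697 varves formed after it.
Excluding 12 false varves: 697 − 12 = 685.
Counting back 685 years from 2016 CE places the flood layer in 2016 − 685 = 1331 CE.

1331 CE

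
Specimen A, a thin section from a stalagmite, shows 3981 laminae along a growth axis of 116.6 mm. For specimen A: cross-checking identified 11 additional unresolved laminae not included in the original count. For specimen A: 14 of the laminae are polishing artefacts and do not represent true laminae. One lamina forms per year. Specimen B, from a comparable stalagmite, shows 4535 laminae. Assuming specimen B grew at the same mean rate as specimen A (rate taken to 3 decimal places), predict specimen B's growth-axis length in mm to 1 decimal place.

Specimen A: correcting the raw count gives 3981 − 14 + 11 = 3978 true laminae.
A: Mean rate = 116.6 mm / 3978 years ≈ 0.029 mm/year.
B's length ≈ 0.029 × 4535 = 131.5 mm.

131.5 mm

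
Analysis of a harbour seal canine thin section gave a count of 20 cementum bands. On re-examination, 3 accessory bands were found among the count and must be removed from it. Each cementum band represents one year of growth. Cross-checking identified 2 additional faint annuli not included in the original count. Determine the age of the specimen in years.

After corrections the count is 20 − 3 + 2 = 19 cementum bands.
At one cementum band per year, that is 19 years.

19 years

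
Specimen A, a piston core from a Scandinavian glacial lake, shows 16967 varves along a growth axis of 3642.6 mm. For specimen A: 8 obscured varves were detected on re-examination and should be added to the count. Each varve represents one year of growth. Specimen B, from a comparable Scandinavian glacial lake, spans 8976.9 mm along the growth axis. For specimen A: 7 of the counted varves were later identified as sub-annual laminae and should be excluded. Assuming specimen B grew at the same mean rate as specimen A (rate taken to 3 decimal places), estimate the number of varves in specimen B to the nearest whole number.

41753 varves

Specimen A: adjusted count: 16967 − 7 + 8 = 16968 varves.
A: Extension rate ≈ 3642.6 / 16968 = 0.215 mm/year.
Specimen B: 8976.9 mm / 0.215 mm per year = 41753.02 years ≈ 41753 varves.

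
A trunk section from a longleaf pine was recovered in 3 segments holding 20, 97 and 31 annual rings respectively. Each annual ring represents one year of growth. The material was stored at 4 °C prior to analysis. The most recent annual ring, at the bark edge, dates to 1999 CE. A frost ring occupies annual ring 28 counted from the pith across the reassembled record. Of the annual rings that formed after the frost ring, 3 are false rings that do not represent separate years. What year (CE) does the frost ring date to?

Total annual rings = 20 + 97 + 31 = 148.
148 − 28 = 120 annual rings lie beyond the frost ring toward the bark edge.
120 − 3 false = 117 true annual rings after the frost ring.
1999 − 117 = 1882 CE.

1882 CE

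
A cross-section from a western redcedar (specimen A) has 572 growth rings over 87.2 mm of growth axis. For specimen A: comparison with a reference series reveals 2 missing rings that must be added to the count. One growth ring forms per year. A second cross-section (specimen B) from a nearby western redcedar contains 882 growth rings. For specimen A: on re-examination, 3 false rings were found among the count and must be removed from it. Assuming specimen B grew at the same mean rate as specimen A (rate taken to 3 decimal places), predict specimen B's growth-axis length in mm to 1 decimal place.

Specimen A: after corrections the count is 572 − 3 + 2 = 571 growth rings.
A: 87.2 mm over 571 years gives 87.2 / 571 ≈ 0.153 mm/year.
Length of B = 0.153 × 882 = 134.9 mm.

134.9 mm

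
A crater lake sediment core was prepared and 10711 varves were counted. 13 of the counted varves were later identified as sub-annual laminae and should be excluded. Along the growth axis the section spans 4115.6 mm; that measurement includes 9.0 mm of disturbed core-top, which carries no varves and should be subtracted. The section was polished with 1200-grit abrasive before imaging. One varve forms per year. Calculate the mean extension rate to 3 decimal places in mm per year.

True varve count = 10711 − 13 = 10698.
Removing the 9.0 mm offcut leaves 4115.6 − 9.0 = 4106.6 mm.
Mean rate = 4106.6 mm / 10698 years ≈ 0.384 mm per year.

0.384 mm per year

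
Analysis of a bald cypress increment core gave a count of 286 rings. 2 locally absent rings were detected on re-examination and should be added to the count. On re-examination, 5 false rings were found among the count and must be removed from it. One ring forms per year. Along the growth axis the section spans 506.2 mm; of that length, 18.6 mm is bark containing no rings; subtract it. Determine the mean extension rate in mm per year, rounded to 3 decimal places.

True ring count = 286 − 5 + 2 = 283.
Removing the 18.6 mm offcut leaves 506.2 − 18.6 = 487.6 mm.
487.6 mm over 283 years gives 487.6 / 283 ≈ 1.723 mm per year.

1.723 mm per year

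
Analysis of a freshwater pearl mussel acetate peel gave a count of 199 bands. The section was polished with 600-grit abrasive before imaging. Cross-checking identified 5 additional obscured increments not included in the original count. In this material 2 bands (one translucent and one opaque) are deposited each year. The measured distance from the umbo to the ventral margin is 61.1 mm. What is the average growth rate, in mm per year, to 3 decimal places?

True band count = 199 + 5 = 204.
Dividing by 2 bands per year: 204 / 2 = 102 years.
61.1 mm over 102 years gives 61.1 / 102 ≈ 0.599 mm per year.

0.599 mm per year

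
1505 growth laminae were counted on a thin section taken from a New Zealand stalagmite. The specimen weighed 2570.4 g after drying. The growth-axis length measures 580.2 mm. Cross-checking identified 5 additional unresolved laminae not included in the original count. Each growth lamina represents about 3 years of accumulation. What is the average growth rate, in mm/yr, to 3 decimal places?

Correcting the raw count gives 1505 + 5 = 1510 true growth laminae.
1510 growth laminae at 3 years each span 1510 × 3 = 4530 years.
Extension rate ≈ 580.2 / 4530 = 0.128 mm/yr.

0.128 mm/yr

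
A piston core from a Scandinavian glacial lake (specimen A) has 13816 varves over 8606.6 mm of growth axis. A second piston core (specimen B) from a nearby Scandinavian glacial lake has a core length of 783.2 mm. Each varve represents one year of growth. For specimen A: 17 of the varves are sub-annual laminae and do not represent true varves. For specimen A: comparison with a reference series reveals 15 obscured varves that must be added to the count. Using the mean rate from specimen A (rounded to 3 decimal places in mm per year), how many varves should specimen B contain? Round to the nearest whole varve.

1257 varves

Specimen A: true varve count = 13816 − 17 + 15 = 13814.
A: 8606.6 mm over 13814 years gives 8606.6 / 13814 ≈ 0.623 mm/year.
Specimen B: 783.2 mm / 0.623 mm per year = 1257.14 years ≈ 1257 varves.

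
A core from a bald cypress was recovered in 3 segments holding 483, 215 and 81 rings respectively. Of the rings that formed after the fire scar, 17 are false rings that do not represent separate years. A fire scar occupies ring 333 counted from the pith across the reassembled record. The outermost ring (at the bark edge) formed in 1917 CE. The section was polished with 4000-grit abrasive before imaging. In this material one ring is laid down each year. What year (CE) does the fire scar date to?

Total rings = 483 + 215 + 81 = 779.
The fire scar sits at ring 333 from the pith, so 779 − 333 = 446 rings formed after it.
Excluding 17 false rings: 446 − 17 = 429.
Counting back 429 years from 1917 CE places the fire scar in 1917 − 429 = 1488 CE.

1488 CE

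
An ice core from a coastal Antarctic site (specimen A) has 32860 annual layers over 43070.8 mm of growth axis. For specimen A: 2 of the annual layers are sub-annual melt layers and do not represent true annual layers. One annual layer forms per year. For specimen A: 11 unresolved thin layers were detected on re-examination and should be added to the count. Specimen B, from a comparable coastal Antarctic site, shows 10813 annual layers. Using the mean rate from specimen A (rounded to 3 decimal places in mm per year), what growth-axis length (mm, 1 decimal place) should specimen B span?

Specimen A: correcting the raw count gives 32860 − 2 + 11 = 32869 true annual layers.
A: Extension rate ≈ 43070.8 / 32869 = 1.310 mm/yr.
Length of B = 1.310 × 10813 = 14165.0 mm.

14165.0 mm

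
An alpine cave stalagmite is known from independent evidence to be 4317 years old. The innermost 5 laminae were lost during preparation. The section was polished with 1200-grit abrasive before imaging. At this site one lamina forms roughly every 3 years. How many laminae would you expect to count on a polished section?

One lamina every 3 years means 4317 / 3 = 1439 laminae.
Subtracting the 5 laminae not captured gives 1439 − 5 = 1434 laminae in the record.

1434 laminae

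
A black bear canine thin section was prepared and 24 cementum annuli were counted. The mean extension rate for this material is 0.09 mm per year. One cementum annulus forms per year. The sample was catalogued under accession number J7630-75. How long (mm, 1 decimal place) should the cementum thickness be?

2.2 mm

24 years of growth are recorded.
Predicted length = 0.09 mm/year × 24 years = 2.2 mm.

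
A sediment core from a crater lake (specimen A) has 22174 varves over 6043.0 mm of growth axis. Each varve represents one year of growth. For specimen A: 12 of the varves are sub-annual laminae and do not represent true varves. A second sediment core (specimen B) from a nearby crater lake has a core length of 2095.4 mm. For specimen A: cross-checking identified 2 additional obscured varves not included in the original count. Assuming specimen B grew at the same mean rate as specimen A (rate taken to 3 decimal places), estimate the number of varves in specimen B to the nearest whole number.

Specimen A: after corrections the count is 22174 − 12 + 2 = 22164 varves.
A: Mean rate = 6043.0 mm / 22164 years ≈ 0.273 mm per year.
For B, 2095.4 / 0.273 = 7675.46 years ≈ 7675 varves.

7675 varves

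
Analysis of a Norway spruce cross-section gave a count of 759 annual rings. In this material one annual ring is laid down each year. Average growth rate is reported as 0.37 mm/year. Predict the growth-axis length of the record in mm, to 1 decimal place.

280.8 mm

759 years of growth are recorded.
Predicted length = 0.37 mm/year × 759 years = 280.8 mm.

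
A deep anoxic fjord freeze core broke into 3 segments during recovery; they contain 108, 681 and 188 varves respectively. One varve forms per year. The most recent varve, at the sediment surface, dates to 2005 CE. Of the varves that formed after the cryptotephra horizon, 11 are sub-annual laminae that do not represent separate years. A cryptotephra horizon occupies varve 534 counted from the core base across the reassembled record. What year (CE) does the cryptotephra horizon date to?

1573 CE

Total varves = 108 + 681 + 188 = 977.
Between varve 534 and the sediment surface there are 977 − 534 = 443 varves.
Excluding 11 false varves: 443 − 11 = 432.
Counting back 432 years from 2005 CE places the cryptotephra horizon in 2005 − 432 = 1573 CE.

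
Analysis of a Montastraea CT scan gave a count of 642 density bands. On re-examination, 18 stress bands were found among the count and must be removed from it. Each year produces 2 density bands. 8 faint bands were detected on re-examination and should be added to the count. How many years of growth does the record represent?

After corrections the count is 642 − 18 + 8 = 632 density bands.
With 2 density bands per year, 632 / 2 = 316 years.

316 yr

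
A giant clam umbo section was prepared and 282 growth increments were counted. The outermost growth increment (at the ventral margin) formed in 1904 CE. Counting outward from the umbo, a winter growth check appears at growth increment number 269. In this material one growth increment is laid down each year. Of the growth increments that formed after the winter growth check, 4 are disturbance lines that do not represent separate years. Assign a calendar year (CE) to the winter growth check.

Between growth increment 269 and the ventral margin there are 282 − 269 = 13 growth increments.
Removing the 4 false growth increments leaves 13 − 4 = 9 true growth increments beyond the winter growth check.
1904 − 9 = 1895 CE.

1895 CE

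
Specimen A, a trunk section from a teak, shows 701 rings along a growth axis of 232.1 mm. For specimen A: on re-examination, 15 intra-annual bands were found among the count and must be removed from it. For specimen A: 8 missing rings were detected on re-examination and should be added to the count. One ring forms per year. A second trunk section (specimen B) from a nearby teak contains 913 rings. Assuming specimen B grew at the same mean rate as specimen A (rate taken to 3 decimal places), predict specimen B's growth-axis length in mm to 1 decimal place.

Specimen A: after corrections the count is 701 − 15 + 8 = 694 rings.
A: 232.1 mm over 694 years gives 232.1 / 694 ≈ 0.334 mm per year.
Length of B = 0.334 × 913 = 304.9 mm.

304.9 mm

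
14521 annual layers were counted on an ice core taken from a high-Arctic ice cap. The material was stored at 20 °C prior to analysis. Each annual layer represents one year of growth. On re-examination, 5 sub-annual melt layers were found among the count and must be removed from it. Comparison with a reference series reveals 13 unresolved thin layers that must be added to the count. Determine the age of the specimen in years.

Adjusted count: 14521 − 5 + 13 = 14529 annual layers.
One annual layer per year makes the duration 14529 years.

14529 years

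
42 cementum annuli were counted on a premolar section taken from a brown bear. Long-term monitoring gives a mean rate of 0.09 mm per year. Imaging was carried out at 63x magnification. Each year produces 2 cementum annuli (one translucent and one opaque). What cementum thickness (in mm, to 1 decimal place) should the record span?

1.9 mm

Dividing by 2 cementum annuli per year: 42 / 2 = 21 years.
Length ≈ 0.09 × 21 = 1.9 mm.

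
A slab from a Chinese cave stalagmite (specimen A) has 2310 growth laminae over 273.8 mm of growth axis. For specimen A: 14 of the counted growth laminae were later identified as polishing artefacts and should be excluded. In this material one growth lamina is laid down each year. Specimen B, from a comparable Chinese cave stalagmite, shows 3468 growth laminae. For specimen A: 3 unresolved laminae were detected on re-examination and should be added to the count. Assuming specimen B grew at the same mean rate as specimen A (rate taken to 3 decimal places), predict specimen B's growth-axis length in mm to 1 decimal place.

412.7 mm

Specimen A: true growth lamina count = 2310 − 14 + 3 = 2299.
A: 273.8 mm over 2299 years gives 273.8 / 2299 ≈ 0.119 mm/yr.
For B, 0.119 mm/year × 3468 years = 412.7 mm.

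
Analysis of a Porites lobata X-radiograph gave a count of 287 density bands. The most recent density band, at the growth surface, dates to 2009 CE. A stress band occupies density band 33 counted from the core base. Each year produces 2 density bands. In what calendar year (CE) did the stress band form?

287 − 33 = 254 density bands lie beyond the stress band toward the growth surface.
254 density bands at 2 per year is 254 / 2 = 127 years.
Counting back 127 years from 2009 CE places the stress band in 2009 − 127 = 1882 CE.

1882 CE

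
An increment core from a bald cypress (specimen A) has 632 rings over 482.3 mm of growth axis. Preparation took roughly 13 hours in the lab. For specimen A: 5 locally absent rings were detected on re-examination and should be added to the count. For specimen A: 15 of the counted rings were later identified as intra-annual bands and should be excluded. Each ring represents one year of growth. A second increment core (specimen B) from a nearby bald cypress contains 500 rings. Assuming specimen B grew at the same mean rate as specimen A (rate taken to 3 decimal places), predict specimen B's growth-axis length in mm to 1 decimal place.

387.5 mm

Specimen A: true ring count = 632 − 15 + 5 = 622.
A: 482.3 mm over 622 years gives 482.3 / 622 ≈ 0.775 mm per year.
Length of B = 0.775 × 500 = 387.5 mm.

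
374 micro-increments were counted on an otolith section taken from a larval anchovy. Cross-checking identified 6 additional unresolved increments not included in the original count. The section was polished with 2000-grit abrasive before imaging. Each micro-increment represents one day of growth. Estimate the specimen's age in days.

True micro-increment count = 374 + 6 = 380.
With a one-to-one micro-increment periodicity this is 380 days.

380 d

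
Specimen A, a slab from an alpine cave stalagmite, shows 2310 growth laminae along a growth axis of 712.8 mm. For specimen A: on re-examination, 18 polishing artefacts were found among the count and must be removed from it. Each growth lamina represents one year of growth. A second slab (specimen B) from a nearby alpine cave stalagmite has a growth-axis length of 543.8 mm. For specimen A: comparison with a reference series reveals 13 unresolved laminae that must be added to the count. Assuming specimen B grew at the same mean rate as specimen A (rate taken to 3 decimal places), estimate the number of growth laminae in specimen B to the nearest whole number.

Specimen A: adjusted count: 2310 − 18 + 13 = 2305 growth laminae.
A: Extension rate ≈ 712.8 / 2305 = 0.309 mm/yr.
B spans 543.8 / 0.309 = 1759.87 years ≈ 1760 growth laminae.

1760 growth laminae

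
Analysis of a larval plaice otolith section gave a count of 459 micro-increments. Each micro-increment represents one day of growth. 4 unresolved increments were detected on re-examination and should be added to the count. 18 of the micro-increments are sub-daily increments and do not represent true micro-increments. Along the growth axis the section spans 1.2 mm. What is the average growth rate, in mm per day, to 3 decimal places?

0.003 mm per day

Correcting the raw count gives 459 − 18 + 4 = 445 true micro-increments.
Mean rate = 1.2 mm / 445 days ≈ 0.003 mm per day.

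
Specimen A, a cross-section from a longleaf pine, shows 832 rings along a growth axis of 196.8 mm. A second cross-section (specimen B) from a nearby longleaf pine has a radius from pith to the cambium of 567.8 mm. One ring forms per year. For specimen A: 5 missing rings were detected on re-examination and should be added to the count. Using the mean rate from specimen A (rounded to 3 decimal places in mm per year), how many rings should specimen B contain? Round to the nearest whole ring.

Specimen A: after corrections the count is 832 + 5 = 837 rings.
A: 196.8 mm over 837 years gives 196.8 / 837 ≈ 0.235 mm per year.
Specimen B: 567.8 mm / 0.235 mm per year = 2416.17 years ≈ 2416 rings.

2416 rings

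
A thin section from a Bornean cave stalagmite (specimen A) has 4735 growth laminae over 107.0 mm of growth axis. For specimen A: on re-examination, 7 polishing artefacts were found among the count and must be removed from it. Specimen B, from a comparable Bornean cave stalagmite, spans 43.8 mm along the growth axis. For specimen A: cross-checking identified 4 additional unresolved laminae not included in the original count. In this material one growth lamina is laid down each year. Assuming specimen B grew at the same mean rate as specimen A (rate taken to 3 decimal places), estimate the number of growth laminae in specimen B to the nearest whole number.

1904 growth laminae

Specimen A: correcting the raw count gives 4735 − 7 + 4 = 4732 true growth laminae.
A: Extension rate ≈ 107.0 / 4732 = 0.023 mm per year.
B spans 43.8 / 0.023 = 1904.35 years ≈ 1904 growth laminae.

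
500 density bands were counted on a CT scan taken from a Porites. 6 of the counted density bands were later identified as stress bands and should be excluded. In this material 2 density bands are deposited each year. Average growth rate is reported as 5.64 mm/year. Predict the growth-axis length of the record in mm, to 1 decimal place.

True density band count = 500 − 6 = 494.
With 2 density bands per year, 494 / 2 = 247 years.
247 years at 5.64 mm/year gives 5.64 × 247 = 1393.1 mm.

1393.1 mm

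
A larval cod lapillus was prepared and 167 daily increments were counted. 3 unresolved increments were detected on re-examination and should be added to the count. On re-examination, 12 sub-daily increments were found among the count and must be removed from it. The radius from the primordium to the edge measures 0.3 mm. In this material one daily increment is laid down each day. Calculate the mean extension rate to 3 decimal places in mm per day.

0.002 mm per day

Correcting the raw count gives 167 − 12 + 3 = 158 true daily increments.
Extension rate ≈ 0.3 / 158 = 0.002 mm per day.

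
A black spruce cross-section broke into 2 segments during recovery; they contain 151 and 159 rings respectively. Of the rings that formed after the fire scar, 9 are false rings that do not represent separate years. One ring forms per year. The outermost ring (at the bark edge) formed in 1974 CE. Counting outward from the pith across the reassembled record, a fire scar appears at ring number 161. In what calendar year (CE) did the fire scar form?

Total rings = 151 + 159 = 310.
Between ring 161 and the bark edge there are 310 − 161 = 149 rings.
Removing the 9 false rings leaves 149 − 9 = 140 true rings beyond the fire scar.
The ring at the bark edge is 1974 CE, so the fire scar dates to 1974 − 140 = 1834 CE.

1834 CE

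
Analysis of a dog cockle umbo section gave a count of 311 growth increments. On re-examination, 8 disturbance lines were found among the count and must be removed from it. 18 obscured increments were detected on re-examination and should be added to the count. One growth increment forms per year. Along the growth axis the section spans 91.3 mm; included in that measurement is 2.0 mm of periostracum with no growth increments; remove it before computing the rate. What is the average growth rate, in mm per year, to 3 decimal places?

0.278 mm per year

After corrections the count is 311 − 8 + 18 = 321 growth increments.
Removing the 2.0 mm offcut leaves 91.3 − 2.0 = 89.3 mm.
Mean rate = 89.3 mm / 321 years ≈ 0.278 mm per year.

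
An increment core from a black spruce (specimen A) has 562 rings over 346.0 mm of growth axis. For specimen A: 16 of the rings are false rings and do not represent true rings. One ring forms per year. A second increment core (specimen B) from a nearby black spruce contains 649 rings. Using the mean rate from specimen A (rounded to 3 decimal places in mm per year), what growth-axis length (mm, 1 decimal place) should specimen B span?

411.5 mm

Specimen A: after corrections the count is 562 − 16 = 546 rings.
A: Extension rate ≈ 346.0 / 546 = 0.634 mm/year.
Length of B = 0.634 × 649 = 411.5 mm.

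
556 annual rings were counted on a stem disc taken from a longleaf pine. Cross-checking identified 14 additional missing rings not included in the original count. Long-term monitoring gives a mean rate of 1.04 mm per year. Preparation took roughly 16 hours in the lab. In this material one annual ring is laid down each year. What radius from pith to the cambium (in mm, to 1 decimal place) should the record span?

592.8 mm

True annual ring count = 556 + 14 = 570.
570 years at 1.04 mm/year gives 1.04 × 570 = 592.8 mm.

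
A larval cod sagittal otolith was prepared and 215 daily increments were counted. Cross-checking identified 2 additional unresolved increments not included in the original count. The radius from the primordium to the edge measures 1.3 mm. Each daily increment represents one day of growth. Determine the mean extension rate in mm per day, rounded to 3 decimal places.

Correcting the raw count gives 215 + 2 = 217 true daily increments.
1.3 mm over 217 days gives 1.3 / 217 ≈ 0.006 mm per day.

0.006 mm per day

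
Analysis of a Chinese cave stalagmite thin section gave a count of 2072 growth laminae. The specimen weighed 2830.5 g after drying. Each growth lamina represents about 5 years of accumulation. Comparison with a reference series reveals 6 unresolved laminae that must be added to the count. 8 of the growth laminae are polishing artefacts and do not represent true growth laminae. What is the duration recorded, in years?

Correcting the raw count gives 2072 − 8 + 6 = 2070 true growth laminae.
Multiplying by 5 years per growth lamina: 2070 × 5 = 10350 years.

10350 years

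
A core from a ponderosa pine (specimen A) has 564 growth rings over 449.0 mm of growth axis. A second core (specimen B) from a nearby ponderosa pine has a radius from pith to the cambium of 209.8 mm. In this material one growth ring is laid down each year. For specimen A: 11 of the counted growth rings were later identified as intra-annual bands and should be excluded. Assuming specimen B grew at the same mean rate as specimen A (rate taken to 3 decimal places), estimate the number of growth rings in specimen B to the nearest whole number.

258 growth rings

Specimen A: true growth ring count = 564 − 11 = 553.
A: Mean rate = 449.0 mm / 553 years ≈ 0.812 mm/year.
B spans 209.8 / 0.812 = 258.37 years ≈ 258 growth rings.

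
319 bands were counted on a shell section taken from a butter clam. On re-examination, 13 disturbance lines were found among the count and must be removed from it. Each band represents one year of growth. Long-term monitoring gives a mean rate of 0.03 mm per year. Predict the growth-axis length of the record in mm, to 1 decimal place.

9.2 mm

After corrections the count is 319 − 13 = 306 bands.
Predicted length = 0.03 mm/year × 306 years = 9.2 mm.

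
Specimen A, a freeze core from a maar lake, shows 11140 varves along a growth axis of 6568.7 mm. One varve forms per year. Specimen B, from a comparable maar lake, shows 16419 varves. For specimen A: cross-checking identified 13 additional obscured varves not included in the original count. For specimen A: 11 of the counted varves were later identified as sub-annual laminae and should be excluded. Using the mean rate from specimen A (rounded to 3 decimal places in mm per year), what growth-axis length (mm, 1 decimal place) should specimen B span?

9687.2 mm

Specimen A: correcting the raw count gives 11140 − 11 + 13 = 11142 true varves.
A: Extension rate ≈ 6568.7 / 11142 = 0.590 mm per year.
Length of B = 0.590 × 16419 = 9687.2 mm.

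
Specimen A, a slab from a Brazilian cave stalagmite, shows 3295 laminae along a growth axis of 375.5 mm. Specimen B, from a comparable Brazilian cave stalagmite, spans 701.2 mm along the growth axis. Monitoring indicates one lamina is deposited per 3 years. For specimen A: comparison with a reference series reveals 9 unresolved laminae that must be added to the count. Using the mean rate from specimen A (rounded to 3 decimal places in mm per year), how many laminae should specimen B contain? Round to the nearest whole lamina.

Specimen A: correcting the raw count gives 3295 + 9 = 3304 true laminae.
Specimen A: at 3 years per lamina, 3304 × 3 = 9912 years.
A: Extension rate ≈ 375.5 / 9912 = 0.038 mm per year.
For B, 701.2 / 0.038 = 18452.63 years; at 3 years per lamina that is 18452.63 / 3 ≈ 6151 laminae.

6151 laminae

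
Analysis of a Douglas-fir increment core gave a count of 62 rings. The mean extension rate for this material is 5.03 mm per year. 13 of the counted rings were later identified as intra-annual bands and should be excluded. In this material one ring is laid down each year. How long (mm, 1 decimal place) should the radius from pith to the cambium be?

True ring count = 62 − 13 = 49.
49 years at 5.03 mm/year gives 5.03 × 49 = 246.5 mm.

246.5 mm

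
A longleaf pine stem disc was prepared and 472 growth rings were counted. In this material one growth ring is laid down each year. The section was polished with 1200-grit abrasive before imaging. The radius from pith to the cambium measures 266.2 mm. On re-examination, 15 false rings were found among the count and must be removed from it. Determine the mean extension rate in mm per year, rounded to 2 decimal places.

True growth ring count = 472 − 15 = 457.
Mean rate = 266.2 mm / 457 years ≈ 0.58 mm per year.

0.58 mm per year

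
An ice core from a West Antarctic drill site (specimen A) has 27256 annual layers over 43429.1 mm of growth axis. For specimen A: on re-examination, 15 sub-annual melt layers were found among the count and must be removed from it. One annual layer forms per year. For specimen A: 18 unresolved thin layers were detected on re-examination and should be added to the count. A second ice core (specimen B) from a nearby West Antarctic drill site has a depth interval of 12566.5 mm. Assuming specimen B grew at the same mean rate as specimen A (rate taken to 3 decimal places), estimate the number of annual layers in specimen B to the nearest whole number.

7889 annual layers

Specimen A: after corrections the count is 27256 − 15 + 18 = 27259 annual layers.
A: Extension rate ≈ 43429.1 / 27259 = 1.593 mm/year.
For B, 12566.5 / 1.593 = 7888.58 years ≈ 7889 annual layers.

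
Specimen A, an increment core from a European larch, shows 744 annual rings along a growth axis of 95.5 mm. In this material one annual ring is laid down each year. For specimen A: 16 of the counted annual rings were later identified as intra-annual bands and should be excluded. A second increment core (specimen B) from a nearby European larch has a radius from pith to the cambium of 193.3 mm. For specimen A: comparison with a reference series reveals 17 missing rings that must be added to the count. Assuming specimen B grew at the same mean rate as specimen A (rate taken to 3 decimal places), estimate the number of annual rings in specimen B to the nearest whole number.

Specimen A: correcting the raw count gives 744 − 16 + 17 = 745 true annual rings.
A: Extension rate ≈ 95.5 / 745 = 0.128 mm/year.
For B, 193.3 / 0.128 = 1510.16 years ≈ 1510 annual rings.

1510 annual rings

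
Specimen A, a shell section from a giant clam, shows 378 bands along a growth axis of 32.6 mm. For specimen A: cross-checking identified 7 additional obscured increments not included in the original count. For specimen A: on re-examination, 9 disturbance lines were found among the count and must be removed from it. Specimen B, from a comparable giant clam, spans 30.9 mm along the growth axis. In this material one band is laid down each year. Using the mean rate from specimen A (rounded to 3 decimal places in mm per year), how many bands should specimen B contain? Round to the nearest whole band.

355 bands

Specimen A: correcting the raw count gives 378 − 9 + 7 = 376 true bands.
A: Extension rate ≈ 32.6 / 376 = 0.087 mm per year.
For B, 30.9 / 0.087 = 355.17 years ≈ 355 bands.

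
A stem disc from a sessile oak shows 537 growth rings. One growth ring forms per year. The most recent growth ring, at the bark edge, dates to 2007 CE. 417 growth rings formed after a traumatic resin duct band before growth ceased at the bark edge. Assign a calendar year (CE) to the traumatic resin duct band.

417 growth rings formed after the traumatic resin duct band.
Counting back 417 years from 2007 CE places the traumatic resin duct band in 2007 − 417 = 1590 CE.

1590 CE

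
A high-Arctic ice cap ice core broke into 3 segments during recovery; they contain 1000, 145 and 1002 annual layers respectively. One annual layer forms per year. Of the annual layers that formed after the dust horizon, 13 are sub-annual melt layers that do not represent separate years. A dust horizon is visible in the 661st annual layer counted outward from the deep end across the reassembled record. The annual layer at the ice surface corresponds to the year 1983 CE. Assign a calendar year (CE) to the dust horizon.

510 CE

Total annual layers = 1000 + 145 + 1002 = 2147.
2147 − 661 = 1486 annual layers lie beyond the dust horizon toward the ice surface.
Removing the 13 false annual layers leaves 1486 − 13 = 1473 true annual layers beyond the dust horizon.
Counting back 1473 years from 1983 CE places the dust horizon in 1983 − 1473 = 510 CE.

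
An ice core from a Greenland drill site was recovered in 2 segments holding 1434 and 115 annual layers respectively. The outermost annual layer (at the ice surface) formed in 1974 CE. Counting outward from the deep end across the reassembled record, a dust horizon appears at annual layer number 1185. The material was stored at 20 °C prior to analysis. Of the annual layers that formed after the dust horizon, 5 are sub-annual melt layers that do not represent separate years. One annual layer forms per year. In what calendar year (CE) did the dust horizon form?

Total annual layers = 1434 + 115 = 1549.
1549 − 1185 = 364 annual layers lie beyond the dust horizon toward the ice surface.
Removing the 5 false annual layers leaves 364 − 5 = 359 true annual layers beyond the dust horizon.
1974 − 359 = 1615 CE.

1615 CE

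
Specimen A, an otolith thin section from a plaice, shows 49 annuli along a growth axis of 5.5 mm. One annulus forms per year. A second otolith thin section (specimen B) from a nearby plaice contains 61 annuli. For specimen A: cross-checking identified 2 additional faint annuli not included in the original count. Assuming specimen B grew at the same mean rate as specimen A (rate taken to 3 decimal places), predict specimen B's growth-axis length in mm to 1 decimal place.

6.6 mm

Specimen A: correcting the raw count gives 49 + 2 = 51 true annuli.
A: 5.5 mm over 51 years gives 5.5 / 51 ≈ 0.108 mm per year.
B's length ≈ 0.108 × 61 = 6.6 mm.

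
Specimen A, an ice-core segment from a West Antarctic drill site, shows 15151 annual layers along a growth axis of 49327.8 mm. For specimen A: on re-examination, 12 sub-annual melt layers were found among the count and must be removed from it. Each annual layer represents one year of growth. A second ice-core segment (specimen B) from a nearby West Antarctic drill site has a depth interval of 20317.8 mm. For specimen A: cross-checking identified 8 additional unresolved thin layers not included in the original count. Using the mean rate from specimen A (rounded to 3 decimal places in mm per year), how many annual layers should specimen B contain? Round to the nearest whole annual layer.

6238 annual layers

Specimen A: true annual layer count = 15151 − 12 + 8 = 15147.
A: Extension rate ≈ 49327.8 / 15147 = 3.257 mm per year.
B spans 20317.8 / 3.257 = 6238.19 years ≈ 6238 annual layers.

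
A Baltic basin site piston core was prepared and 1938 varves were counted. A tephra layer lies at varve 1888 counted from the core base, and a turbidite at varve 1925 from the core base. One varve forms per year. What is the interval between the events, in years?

1925 − 1888 = 37 varves lie between the two events.
One varve per year makes the interval 37 years.

37 years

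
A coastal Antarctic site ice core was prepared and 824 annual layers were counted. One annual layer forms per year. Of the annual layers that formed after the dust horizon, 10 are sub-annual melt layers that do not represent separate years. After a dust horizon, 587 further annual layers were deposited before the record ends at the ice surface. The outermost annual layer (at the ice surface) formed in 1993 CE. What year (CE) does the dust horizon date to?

1416 CE

587 annual layers formed after the dust horizon.
Removing the 10 false annual layers leaves 587 − 10 = 577 true annual layers beyond the dust horizon.
The annual layer at the ice surface is 1993 CE, so the dust horizon dates to 1993 − 577 = 1416 CE.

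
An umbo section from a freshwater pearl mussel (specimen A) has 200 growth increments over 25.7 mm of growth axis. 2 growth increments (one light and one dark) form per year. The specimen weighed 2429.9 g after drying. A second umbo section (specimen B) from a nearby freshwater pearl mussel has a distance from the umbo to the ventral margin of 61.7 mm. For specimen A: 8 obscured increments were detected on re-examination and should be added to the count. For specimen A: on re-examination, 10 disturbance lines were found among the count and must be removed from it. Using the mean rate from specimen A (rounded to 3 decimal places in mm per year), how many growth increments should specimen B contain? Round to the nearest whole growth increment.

475 growth increments

Specimen A: adjusted count: 200 − 10 + 8 = 198 growth increments.
Specimen A: with 2 growth increments per year, 198 / 2 = 99 years.
A: Mean rate = 25.7 mm / 99 years ≈ 0.260 mm per year.
For B, 61.7 / 0.260 = 237.31 years; at 2 growth increments per year that is 237.31 × 2 ≈ 475 growth increments.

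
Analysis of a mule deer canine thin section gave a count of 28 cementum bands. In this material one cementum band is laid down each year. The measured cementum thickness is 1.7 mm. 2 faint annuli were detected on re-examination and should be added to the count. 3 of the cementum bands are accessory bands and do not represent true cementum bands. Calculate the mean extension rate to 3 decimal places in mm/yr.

True cementum band count = 28 − 3 + 2 = 27.
Extension rate ≈ 1.7 / 27 = 0.063 mm/yr.

0.063 mm/yr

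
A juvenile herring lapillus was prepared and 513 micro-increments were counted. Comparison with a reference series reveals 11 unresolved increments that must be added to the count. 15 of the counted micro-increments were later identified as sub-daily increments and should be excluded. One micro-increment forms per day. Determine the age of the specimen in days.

After corrections the count is 513 − 15 + 11 = 509 micro-increments.
One micro-increment per day makes the duration 509 days.

509 days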